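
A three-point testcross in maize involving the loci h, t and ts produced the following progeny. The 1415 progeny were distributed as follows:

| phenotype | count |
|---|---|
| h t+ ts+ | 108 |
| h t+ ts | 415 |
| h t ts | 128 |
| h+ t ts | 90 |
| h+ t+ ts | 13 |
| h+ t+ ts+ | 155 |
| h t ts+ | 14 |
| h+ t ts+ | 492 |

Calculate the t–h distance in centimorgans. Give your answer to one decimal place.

21.9 centimorgans

The two most frequent reciprocal classes, h+ t ts+ and h t+ ts, are the parental types, so the F1 was h+ t ts+ / h t+ ts.
The two rarest classes, h t ts+ and h+ t+ ts, are the double crossovers. Comparing them with the parentals, only the h allele has switched, so h is the middle locus and the order is ts – h – t.
Crossovers in the h–t interval produce the single-crossover classes h+ t+ ts+ and h t ts (155 + 128 = 283) plus the double crossovers (27).
RF(h–t) = (283 + 27) / 1415 = 310/1415 = 0.2191 → 21.9 centimorgans.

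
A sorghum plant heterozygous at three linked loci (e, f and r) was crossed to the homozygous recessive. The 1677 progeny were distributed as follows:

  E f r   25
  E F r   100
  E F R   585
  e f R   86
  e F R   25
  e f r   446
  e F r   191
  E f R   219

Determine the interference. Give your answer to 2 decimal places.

0.23

The two most frequent reciprocal classes, E F R and e f r, are the parental types, so the F1 was E F R / e f r.
The two rarest classes, e F R and E f r, are the double crossovers. Comparing them with the parentals, only the e allele has switched, so e is the middle locus and the order is r – e – f.
r–e: (186 + 50)/1677 = 0.1407; e–f: (410 + 50)/1677 = 0.2743.
Expected DCO frequency = 0.1407 × 0.2743 ≈ 0.03859; observed = 50/1677 ≈ 0.02982.
Coefficient of coincidence = 0.02982/0.03859 ≈ 0.77; interference = 1 − 0.77 = 0.23.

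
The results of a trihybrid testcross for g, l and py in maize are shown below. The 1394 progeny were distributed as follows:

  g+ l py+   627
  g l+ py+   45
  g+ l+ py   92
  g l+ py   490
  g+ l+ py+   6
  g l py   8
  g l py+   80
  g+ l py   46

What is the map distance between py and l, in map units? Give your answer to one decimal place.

7.5 map units

The two most frequent reciprocal classes, g l+ py and g+ l py+, are the parental types, so the F1 was g l+ py / g+ l py+.
The two rarest classes, g l py and g+ l+ py+, are the double crossovers. Comparing them with the parentals, only the l allele has switched, so l is the middle locus and the order is g – l – py.
Crossovers in the l–py interval produce the single-crossover classes g l+ py+ and g+ l py (45 + 46 = 91) plus the double crossovers (14).
RF(l–py) = (91 + 14) / 1394 = 105/1394 = 0.0753 → 7.5 map units.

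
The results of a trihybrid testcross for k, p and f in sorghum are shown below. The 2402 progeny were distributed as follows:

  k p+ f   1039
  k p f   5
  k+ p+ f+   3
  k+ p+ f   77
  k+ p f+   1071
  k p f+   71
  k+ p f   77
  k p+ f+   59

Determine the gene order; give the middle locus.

The two most frequent reciprocal classes, k+ p f+ and k p+ f, are the parental types, so the F1 was k+ p f+ / k p+ f.
The two rarest classes, k+ p+ f+ and k p f, are the double crossovers. Comparing them with the parentals, only the p allele has switched, so p is the middle locus and the order is f – p – k.

p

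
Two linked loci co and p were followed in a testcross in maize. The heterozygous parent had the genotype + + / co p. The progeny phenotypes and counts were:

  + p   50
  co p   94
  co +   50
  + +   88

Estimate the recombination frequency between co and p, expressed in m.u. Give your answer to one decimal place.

The recombinant classes are + p and co +: 50 + 50 = 100.
Recombination frequency = 100/282 = 0.3546 ≈ 35.5%, i.e. 35.5 m.u.

35.5 m.u.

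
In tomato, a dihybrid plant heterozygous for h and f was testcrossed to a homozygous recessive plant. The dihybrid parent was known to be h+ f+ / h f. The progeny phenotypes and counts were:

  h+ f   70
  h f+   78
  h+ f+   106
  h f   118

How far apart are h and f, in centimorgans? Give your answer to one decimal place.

The recombinant classes are h+ f and h f+: 70 + 78 = 148.
Recombination frequency = 148/372 = 0.3978 ≈ 39.8%, i.e. 39.8 centimorgans.

39.8 centimorgans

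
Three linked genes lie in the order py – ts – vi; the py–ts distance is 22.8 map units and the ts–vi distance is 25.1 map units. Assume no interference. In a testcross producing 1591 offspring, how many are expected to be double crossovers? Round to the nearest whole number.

91

Map distances give recombination frequencies of 0.228 and 0.251 for the two intervals.
With no interference, expected double-crossover frequency = 0.228 × 0.251 = 0.05723.
Expected number = 0.05723 × 1591 = 91.05 ≈ 91.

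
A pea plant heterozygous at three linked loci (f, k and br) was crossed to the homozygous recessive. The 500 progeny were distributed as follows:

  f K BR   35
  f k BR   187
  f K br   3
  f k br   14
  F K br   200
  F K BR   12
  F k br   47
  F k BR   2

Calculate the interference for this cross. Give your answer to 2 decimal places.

0.07

The two most frequent reciprocal classes, F K br and f k BR, are the parental types, so the F1 was F K br / f k BR.
The two rarest classes, f K br and F k BR, are the double crossovers. Comparing them with the parentals, only the f allele has switched, so f is the middle locus and the order is br – f – k.
br–f: (26 + 5)/500 = 0.0620; f–k: (82 + 5)/500 = 0.1740.
Expected DCO frequency = 0.0620 × 0.1740 ≈ 0.01079; observed = 5/500 ≈ 0.01000.
Coefficient of coincidence = 0.01000/0.01079 ≈ 0.93; interference = 1 − 0.93 = 0.07.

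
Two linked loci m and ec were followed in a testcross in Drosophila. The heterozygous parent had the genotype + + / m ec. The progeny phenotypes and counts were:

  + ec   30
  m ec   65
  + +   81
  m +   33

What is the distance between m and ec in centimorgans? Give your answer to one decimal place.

The recombinant classes are + ec and m +: 30 + 33 = 63.
Recombination frequency = 63/209 = 0.3014 ≈ 30.1%, i.e. 30.1 centimorgans.

30.1 centimorgans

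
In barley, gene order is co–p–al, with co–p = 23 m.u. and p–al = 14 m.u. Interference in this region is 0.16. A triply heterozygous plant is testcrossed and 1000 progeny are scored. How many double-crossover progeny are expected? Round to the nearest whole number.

Map distances give recombination frequencies of 0.230 and 0.140 for the two intervals.
With interference 0.16 (so coincidence = 0.84), expected double-crossover frequency = 0.230 × 0.140 × 0.84 = 0.02705.
Expected number = 0.02705 × 1000 = 27.05 ≈ 27.

27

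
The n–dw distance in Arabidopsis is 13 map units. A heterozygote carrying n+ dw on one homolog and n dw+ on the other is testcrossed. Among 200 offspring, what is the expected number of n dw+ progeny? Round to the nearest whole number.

A map distance of 13 map units corresponds to a recombination frequency of 0.130.
The F1 is n+ dw / n dw+, so n dw+ is a parental gamete class with expected frequency (1 − r)/2 = 0.870/2 = 0.4350.
Expected number = 0.4350 × 200 = 87.00 ≈ 87.

87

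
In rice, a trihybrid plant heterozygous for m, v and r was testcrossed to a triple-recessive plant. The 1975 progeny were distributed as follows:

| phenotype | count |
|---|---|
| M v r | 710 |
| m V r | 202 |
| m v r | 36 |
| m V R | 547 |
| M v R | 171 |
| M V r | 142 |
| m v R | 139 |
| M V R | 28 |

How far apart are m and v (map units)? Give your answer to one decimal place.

The two most frequent reciprocal classes, M v r and m V R, are the parental types, so the F1 was M v r / m V R.
The two rarest classes, m v r and M V R, are the double crossovers. Comparing them with the parentals, only the m allele has switched, so m is the middle locus and the order is r – m – v.
Crossovers in the m–v interval produce the single-crossover classes M V r and m v R (142 + 139 = 281) plus the double crossovers (64).
RF(m–v) = (281 + 64) / 1975 = 345/1975 = 0.1747 → 17.5 map units.

17.5 map units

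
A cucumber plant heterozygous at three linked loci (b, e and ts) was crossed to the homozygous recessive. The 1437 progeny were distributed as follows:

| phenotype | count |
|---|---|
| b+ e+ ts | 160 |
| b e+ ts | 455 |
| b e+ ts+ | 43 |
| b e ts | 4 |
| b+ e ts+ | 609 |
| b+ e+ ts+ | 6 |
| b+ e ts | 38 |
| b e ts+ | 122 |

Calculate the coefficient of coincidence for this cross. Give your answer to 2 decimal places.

The two most frequent reciprocal classes, b e+ ts and b+ e ts+, are the parental types, so the F1 was b e+ ts / b+ e ts+.
The two rarest classes, b e ts and b+ e+ ts+, are the double crossovers. Comparing them with the parentals, only the e allele has switched, so e is the middle locus and the order is ts – e – b.
ts–e: (81 + 10)/1437 = 0.0633; e–b: (282 + 10)/1437 = 0.2032.
Expected DCO frequency = 0.0633 × 0.2032 ≈ 0.01286; observed = 10/1437 ≈ 0.00696.
Coefficient of coincidence = 0.00696/0.01286 ≈ 0.54.

0.54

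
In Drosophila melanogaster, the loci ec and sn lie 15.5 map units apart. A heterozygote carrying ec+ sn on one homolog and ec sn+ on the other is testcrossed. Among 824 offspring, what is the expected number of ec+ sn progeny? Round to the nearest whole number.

A map distance of 15.5 map units corresponds to a recombination frequency of 0.155.
The F1 is ec+ sn / ec sn+, so ec+ sn is a parental gamete class with expected frequency (1 − r)/2 = 0.845/2 = 0.4225.
Expected number = 0.4225 × 824 = 348.14 ≈ 348.

348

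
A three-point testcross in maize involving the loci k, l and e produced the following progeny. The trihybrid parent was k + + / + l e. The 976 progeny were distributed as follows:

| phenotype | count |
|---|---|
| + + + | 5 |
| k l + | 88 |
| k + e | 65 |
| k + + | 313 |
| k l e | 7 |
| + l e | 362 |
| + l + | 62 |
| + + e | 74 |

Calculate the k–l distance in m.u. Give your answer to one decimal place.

17.8 m.u.

The two rarest classes, + + + and k l e, are the double crossovers. Comparing them with the parentals, only the k allele has switched, so k is the middle locus and the order is l – k – e.
Crossovers in the l–k interval produce the single-crossover classes k l + and + + e (88 + 74 = 162) plus the double crossovers (12).
RF(l–k) = (162 + 12) / 976 = 174/976 = 0.1783 → 17.8 m.u.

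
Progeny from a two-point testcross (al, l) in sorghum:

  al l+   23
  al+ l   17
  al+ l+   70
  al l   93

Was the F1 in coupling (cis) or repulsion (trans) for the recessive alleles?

The two most frequent classes are al+ l+ (70) and al l (93); these are the parental (non-recombinant) types.
So the F1 carried al+ l+ on one chromosome and al l on the other — the recessive alleles are on the same chromosome (cis / coupling).

cis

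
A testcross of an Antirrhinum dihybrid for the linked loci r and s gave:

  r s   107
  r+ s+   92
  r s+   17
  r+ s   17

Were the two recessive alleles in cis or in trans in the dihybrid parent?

The two most frequent classes are r+ s+ (92) and r s (107); these are the parental (non-recombinant) types.
So the F1 carried r+ s+ on one chromosome and r s on the other — the recessive alleles are on the same chromosome (cis / coupling).

cis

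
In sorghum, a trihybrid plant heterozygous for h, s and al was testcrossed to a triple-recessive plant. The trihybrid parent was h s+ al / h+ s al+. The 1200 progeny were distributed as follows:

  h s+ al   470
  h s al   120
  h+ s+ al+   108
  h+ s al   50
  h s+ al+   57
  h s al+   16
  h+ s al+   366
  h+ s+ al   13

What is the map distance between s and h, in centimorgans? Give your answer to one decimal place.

21.4 centimorgans

The two rarest classes, h+ s+ al and h s al+, are the double crossovers. Comparing them with the parentals, only the h allele has switched, so h is the middle locus and the order is al – h – s.
Crossovers in the h–s interval produce the single-crossover classes h s al and h+ s+ al+ (120 + 108 = 228) plus the double crossovers (29).
RF(h–s) = (228 + 29) / 1200 = 257/1200 = 0.2142 → 21.4 centimorgans.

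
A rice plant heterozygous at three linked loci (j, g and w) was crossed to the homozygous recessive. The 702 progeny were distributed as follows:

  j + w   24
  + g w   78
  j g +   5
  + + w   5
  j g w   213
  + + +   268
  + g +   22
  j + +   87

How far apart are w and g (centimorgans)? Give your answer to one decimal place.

The two most frequent reciprocal classes, j g w and + + +, are the parental types, so the F1 was j g w / + + +.
The two rarest classes, j g + and + + w, are the double crossovers. Comparing them with the parentals, only the w allele has switched, so w is the middle locus and the order is j – w – g.
Crossovers in the w–g interval produce the single-crossover classes j + w and + g + (24 + 22 = 46) plus the double crossovers (10).
RF(w–g) = (46 + 10) / 702 = 56/702 = 0.0798 → 8.0 centimorgans.

8.0 centimorgans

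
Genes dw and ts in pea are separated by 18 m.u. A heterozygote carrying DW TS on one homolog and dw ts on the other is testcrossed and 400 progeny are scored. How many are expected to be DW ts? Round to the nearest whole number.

A map distance of 18 m.u. corresponds to a recombination frequency of 0.180.
The F1 is DW TS / dw ts, so DW ts is a recombinant gamete class with expected frequency r/2 = 0.180/2 = 0.0900.
Expected number = 0.0900 × 400 = 36.00 ≈ 36.

36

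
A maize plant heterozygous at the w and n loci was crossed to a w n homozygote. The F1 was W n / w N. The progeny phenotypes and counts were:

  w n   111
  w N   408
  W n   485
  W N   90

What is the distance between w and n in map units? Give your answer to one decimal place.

18.4 map units

The recombinant classes are W N and w n: 90 + 111 = 201.
Recombination frequency = 201/1094 = 0.1837 ≈ 18.4%, i.e. 18.4 map units.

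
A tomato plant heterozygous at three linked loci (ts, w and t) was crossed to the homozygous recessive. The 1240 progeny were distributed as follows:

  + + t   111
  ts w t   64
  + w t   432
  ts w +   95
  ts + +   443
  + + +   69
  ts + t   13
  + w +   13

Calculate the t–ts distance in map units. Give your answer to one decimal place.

12.8 map units

The two most frequent reciprocal classes, ts + + and + w t, are the parental types, so the F1 was ts + + / + w t.
The two rarest classes, ts + t and + w +, are the double crossovers. Comparing them with the parentals, only the t allele has switched, so t is the middle locus and the order is ts – t – w.
Crossovers in the ts–t interval produce the single-crossover classes + + + and ts w t (69 + 64 = 133) plus the double crossovers (26).
RF(ts–t) = (133 + 26) / 1240 = 159/1240 = 0.1282 → 12.8 map units.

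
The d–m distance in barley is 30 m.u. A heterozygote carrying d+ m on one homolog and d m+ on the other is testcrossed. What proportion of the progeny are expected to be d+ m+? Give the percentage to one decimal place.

A map distance of 30 m.u. corresponds to a recombination frequency of 0.300.
The F1 is d+ m / d m+, so d+ m+ is a recombinant gamete class with expected frequency r/2 = 0.300/2 = 0.1500.
That is 0.1500 = 15.0% of the progeny.

15.0%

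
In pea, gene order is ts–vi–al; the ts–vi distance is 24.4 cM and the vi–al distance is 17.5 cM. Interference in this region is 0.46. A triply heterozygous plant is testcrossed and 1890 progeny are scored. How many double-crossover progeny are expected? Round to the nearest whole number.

Map distances give recombination frequencies of 0.244 and 0.175 for the two intervals.
With interference 0.46 (so coincidence = 0.54), expected double-crossover frequency = 0.244 × 0.175 × 0.54 = 0.02306.
Expected number = 0.02306 × 1890 = 43.58 ≈ 44.

44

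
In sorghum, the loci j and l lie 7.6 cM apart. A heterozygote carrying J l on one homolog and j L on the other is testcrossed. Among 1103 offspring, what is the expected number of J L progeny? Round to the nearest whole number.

42

A map distance of 7.6 cM corresponds to a recombination frequency of 0.076.
The F1 is J l / j L, so J L is a recombinant gamete class with expected frequency r/2 = 0.076/2 = 0.0380.
Expected number = 0.0380 × 1103 = 41.91 ≈ 42.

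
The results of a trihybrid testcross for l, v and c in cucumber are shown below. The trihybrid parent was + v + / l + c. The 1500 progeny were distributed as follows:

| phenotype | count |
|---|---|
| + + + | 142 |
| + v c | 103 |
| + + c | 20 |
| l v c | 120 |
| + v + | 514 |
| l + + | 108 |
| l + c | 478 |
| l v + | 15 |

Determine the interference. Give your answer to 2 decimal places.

0.28

The two rarest classes, l v + and + + c, are the double crossovers. Comparing them with the parentals, only the l allele has switched, so l is the middle locus and the order is c – l – v.
c–l: (211 + 35)/1500 = 0.1640; l–v: (262 + 35)/1500 = 0.1980.
Expected DCO frequency = 0.1640 × 0.1980 ≈ 0.03247; observed = 35/1500 ≈ 0.02333.
Coefficient of coincidence = 0.02333/0.03247 ≈ 0.72; interference = 1 − 0.72 = 0.28.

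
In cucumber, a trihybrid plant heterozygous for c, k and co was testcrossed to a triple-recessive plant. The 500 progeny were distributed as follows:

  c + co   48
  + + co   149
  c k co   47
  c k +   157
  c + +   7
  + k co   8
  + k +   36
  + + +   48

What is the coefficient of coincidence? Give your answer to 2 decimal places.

The two most frequent reciprocal classes, c k + and + + co, are the parental types, so the F1 was c k + / + + co.
The two rarest classes, c + + and + k co, are the double crossovers. Comparing them with the parentals, only the k allele has switched, so k is the middle locus and the order is co – k – c.
co–k: (95 + 15)/500 = 0.2200; k–c: (84 + 15)/500 = 0.1980.
Expected DCO frequency = 0.2200 × 0.1980 ≈ 0.04356; observed = 15/500 ≈ 0.03000.
Coefficient of coincidence = 0.03000/0.04356 ≈ 0.69.

0.69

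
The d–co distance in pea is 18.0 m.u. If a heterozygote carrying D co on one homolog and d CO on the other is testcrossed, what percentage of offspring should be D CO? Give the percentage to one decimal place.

A map distance of 18.0 m.u. corresponds to a recombination frequency of 0.180.
The F1 is D co / d CO, so D CO is a recombinant gamete class with expected frequency r/2 = 0.180/2 = 0.0900.
That is 0.0900 = 9.0% of the progeny.

9.0%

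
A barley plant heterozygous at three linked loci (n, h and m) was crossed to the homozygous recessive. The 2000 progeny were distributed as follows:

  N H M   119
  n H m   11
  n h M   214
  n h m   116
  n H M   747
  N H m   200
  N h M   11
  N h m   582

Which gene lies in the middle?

m

The two most frequent reciprocal classes, N h m and n H M, are the parental types, so the F1 was N h m / n H M.
The two rarest classes, N h M and n H m, are the double crossovers. Comparing them with the parentals, only the m allele has switched, so m is the middle locus and the order is n – m – h.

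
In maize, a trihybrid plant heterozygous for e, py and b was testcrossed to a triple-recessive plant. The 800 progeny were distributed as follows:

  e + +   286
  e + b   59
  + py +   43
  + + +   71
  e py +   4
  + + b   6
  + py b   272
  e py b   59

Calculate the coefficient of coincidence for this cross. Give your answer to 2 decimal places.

0.51

The two most frequent reciprocal classes, + py b and e + +, are the parental types, so the F1 was + py b / e + +.
The two rarest classes, + + b and e py +, are the double crossovers. Comparing them with the parentals, only the py allele has switched, so py is the middle locus and the order is e – py – b.
e–py: (130 + 10)/800 = 0.1750; py–b: (102 + 10)/800 = 0.1400.
Expected DCO frequency = 0.1750 × 0.1400 ≈ 0.02450; observed = 10/800 ≈ 0.01250.
Coefficient of coincidence = 0.01250/0.02450 ≈ 0.51.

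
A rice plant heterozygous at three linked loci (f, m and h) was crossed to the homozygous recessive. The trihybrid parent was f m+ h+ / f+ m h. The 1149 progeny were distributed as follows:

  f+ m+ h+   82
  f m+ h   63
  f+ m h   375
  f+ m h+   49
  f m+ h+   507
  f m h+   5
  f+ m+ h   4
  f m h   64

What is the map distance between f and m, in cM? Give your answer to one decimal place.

13.5 cM

The two rarest classes, f m h+ and f+ m+ h, are the double crossovers. Comparing them with the parentals, only the m allele has switched, so m is the middle locus and the order is f – m – h.
Crossovers in the f–m interval produce the single-crossover classes f+ m+ h+ and f m h (82 + 64 = 146) plus the double crossovers (9).
RF(f–m) = (146 + 9) / 1149 = 155/1149 = 0.1349 → 13.5 cM.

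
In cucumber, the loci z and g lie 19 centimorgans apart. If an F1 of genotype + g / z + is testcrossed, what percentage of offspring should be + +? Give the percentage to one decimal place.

9.5%

A map distance of 19 centimorgans corresponds to a recombination frequency of 0.190.
The F1 is + g / z +, so + + is a recombinant gamete class with expected frequency r/2 = 0.190/2 = 0.0950.
That is 0.0950 = 9.5% of the progeny.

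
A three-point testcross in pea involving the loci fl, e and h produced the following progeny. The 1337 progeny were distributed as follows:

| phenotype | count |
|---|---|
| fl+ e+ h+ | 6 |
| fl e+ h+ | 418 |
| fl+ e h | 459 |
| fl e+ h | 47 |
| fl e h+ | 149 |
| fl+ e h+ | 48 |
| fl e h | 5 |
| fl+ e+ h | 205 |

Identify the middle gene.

The two most frequent reciprocal classes, fl e+ h+ and fl+ e h, are the parental types, so the F1 was fl e+ h+ / fl+ e h.
The two rarest classes, fl+ e+ h+ and fl e h, are the double crossovers. Comparing them with the parentals, only the fl allele has switched, so fl is the middle locus and the order is e – fl – h.

fl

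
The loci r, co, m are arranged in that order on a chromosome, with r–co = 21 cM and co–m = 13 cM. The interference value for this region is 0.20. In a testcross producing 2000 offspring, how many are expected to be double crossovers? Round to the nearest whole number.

Map distances give recombination frequencies of 0.210 and 0.130 for the two intervals.
With interference 0.20 (so coincidence = 0.80), expected double-crossover frequency = 0.210 × 0.130 × 0.80 = 0.02184.
Expected number = 0.02184 × 2000 = 43.68 ≈ 44.

44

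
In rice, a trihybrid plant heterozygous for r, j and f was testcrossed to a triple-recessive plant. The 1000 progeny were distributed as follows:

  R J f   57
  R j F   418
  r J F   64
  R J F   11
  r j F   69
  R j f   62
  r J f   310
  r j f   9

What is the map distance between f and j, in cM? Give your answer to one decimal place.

The two most frequent reciprocal classes, R j F and r J f, are the parental types, so the F1 was R j F / r J f.
The two rarest classes, R J F and r j f, are the double crossovers. Comparing them with the parentals, only the j allele has switched, so j is the middle locus and the order is r – j – f.
Crossovers in the j–f interval produce the single-crossover classes R j f and r J F (62 + 64 = 126) plus the double crossovers (20).
RF(j–f) = (126 + 20) / 1000 = 146/1000 = 0.1460 → 14.6 cM.

14.6 cM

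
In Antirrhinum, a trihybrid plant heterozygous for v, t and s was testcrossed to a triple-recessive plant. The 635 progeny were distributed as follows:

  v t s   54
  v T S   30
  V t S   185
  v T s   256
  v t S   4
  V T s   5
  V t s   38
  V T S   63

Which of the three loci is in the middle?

The two most frequent reciprocal classes, V t S and v T s, are the parental types, so the F1 was V t S / v T s.
The two rarest classes, v t S and V T s, are the double crossovers. Comparing them with the parentals, only the v allele has switched, so v is the middle locus and the order is s – v – t.

v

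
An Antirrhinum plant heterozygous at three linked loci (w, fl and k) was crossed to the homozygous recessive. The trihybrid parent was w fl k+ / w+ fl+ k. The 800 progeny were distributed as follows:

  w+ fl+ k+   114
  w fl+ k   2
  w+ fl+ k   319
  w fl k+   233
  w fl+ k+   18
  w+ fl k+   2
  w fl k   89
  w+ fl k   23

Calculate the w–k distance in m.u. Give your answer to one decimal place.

The two rarest classes, w+ fl k+ and w fl+ k, are the double crossovers. Comparing them with the parentals, only the w allele has switched, so w is the middle locus and the order is fl – w – k.
Crossovers in the w–k interval produce the single-crossover classes w fl k and w+ fl+ k+ (89 + 114 = 203) plus the double crossovers (4).
RF(w–k) = (203 + 4) / 800 = 207/800 = 0.2587 → 25.9 m.u.

25.9 m.u.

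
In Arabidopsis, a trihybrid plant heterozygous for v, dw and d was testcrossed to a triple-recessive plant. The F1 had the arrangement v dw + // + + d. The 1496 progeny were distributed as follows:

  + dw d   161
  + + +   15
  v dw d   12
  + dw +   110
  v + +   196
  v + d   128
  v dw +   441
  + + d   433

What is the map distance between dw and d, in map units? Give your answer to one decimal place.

25.7 map units

The two rarest classes, v dw d and + + +, are the double crossovers. Comparing them with the parentals, only the d allele has switched, so d is the middle locus and the order is v – d – dw.
Crossovers in the d–dw interval produce the single-crossover classes v + + and + dw d (196 + 161 = 357) plus the double crossovers (27).
RF(d–dw) = (357 + 27) / 1496 = 384/1496 = 0.2567 → 25.7 map units.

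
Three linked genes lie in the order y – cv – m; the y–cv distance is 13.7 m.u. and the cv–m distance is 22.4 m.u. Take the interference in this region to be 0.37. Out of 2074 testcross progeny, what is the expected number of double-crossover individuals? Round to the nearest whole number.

40

Map distances give recombination frequencies of 0.137 and 0.224 for the two intervals.
With interference 0.37 (so coincidence = 0.63), expected double-crossover frequency = 0.137 × 0.224 × 0.63 = 0.01933.
Expected number = 0.01933 × 2074 = 40.10 ≈ 40.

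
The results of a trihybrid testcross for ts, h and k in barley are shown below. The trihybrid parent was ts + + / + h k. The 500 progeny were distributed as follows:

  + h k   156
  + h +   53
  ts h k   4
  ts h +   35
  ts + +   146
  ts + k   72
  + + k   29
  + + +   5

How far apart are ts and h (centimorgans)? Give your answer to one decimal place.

14.6 centimorgans

The two rarest classes, + + + and ts h k, are the double crossovers. Comparing them with the parentals, only the ts allele has switched, so ts is the middle locus and the order is h – ts – k.
Crossovers in the h–ts interval produce the single-crossover classes ts h + and + + k (35 + 29 = 64) plus the double crossovers (9).
RF(h–ts) = (64 + 9) / 500 = 73/500 = 0.1460 → 14.6 centimorgans.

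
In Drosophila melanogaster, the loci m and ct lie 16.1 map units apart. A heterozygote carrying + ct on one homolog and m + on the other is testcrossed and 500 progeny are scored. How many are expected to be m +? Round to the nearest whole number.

A map distance of 16.1 map units corresponds to a recombination frequency of 0.161.
The F1 is + ct / m +, so m + is a parental gamete class with expected frequency (1 − r)/2 = 0.839/2 = 0.4195.
Expected number = 0.4195 × 500 = 209.75 ≈ 210.

210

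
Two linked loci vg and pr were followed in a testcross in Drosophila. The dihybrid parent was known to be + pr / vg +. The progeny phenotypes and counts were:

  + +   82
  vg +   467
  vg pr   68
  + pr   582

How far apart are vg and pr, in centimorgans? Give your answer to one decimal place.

The recombinant classes are + + and vg pr: 82 + 68 = 150.
Recombination frequency = 150/1199 = 0.1251 ≈ 12.5%, i.e. 12.5 centimorgans.

12.5 centimorgans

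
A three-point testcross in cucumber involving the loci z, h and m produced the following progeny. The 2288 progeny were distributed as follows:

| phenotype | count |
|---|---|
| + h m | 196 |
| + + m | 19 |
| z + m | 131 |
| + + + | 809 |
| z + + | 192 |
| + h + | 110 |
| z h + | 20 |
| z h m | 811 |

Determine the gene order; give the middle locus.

m

The two most frequent reciprocal classes, z h m and + + +, are the parental types, so the F1 was z h m / + + +.
The two rarest classes, z h + and + + m, are the double crossovers. Comparing them with the parentals, only the m allele has switched, so m is the middle locus and the order is z – m – h.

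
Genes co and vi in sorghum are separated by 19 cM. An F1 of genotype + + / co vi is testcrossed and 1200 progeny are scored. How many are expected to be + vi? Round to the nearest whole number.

A map distance of 19 cM corresponds to a recombination frequency of 0.190.
The F1 is + + / co vi, so + vi is a recombinant gamete class with expected frequency r/2 = 0.190/2 = 0.0950.
Expected number = 0.0950 × 1200 = 114.00 ≈ 114.

114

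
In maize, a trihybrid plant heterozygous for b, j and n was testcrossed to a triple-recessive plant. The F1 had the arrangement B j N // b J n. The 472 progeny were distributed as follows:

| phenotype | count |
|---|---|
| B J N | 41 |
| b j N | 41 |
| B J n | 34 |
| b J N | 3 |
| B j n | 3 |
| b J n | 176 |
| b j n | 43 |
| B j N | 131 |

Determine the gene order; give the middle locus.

The two rarest classes, B j n and b J N, are the double crossovers. Comparing them with the parentals, only the n allele has switched, so n is the middle locus and the order is b – n – j.

n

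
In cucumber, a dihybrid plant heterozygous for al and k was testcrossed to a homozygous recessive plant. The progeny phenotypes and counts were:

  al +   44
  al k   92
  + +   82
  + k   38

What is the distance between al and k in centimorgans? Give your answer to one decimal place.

32.0 centimorgans

The two most frequent classes, + + (82) and al k (92), are the parental types, so the F1 was + + / al k.
The recombinant classes are + k and al +: 38 + 44 = 82.
Recombination frequency = 82/256 = 0.3203 ≈ 32.0%, i.e. 32.0 centimorgans.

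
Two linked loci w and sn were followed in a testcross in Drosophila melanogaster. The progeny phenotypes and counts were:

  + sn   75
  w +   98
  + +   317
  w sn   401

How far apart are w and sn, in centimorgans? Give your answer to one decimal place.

19.4 centimorgans

The two most frequent classes, + + (317) and w sn (401), are the parental types, so the F1 was + + / w sn.
The recombinant classes are + sn and w +: 75 + 98 = 173.
Recombination frequency = 173/891 = 0.1942 ≈ 19.4%, i.e. 19.4 centimorgans.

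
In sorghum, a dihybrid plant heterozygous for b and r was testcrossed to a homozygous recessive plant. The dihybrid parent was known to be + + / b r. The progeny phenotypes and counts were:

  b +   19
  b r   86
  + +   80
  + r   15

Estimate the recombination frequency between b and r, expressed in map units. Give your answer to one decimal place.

17.0 map units

The recombinant classes are + r and b +: 15 + 19 = 34.
Recombination frequency = 34/200 = 0.1700 ≈ 17.0%, i.e. 17.0 map units.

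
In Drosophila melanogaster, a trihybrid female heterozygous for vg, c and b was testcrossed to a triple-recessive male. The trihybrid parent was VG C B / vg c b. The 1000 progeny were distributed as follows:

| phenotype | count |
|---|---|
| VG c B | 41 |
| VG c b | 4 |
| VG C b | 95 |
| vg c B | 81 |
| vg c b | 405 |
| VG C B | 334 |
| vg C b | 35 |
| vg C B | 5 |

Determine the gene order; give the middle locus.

The two rarest classes, vg C B and VG c b, are the double crossovers. Comparing them with the parentals, only the vg allele has switched, so vg is the middle locus and the order is b – vg – c.

vg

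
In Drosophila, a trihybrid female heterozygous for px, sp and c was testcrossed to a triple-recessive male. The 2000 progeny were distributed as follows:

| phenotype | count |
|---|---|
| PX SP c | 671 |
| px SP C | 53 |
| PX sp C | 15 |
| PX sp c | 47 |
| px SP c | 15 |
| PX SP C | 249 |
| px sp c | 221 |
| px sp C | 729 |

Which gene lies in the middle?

The two most frequent reciprocal classes, PX SP c and px sp C, are the parental types, so the F1 was PX SP c / px sp C.
The two rarest classes, px SP c and PX sp C, are the double crossovers. Comparing them with the parentals, only the px allele has switched, so px is the middle locus and the order is sp – px – c.

px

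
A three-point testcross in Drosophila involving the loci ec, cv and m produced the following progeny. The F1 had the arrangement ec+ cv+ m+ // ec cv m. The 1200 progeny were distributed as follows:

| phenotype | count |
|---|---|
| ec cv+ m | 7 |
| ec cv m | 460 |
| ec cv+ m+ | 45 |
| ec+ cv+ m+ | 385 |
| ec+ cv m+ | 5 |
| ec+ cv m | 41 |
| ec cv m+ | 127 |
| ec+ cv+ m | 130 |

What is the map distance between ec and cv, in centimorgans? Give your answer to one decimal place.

8.2 centimorgans

The two rarest classes, ec+ cv m+ and ec cv+ m, are the double crossovers. Comparing them with the parentals, only the cv allele has switched, so cv is the middle locus and the order is m – cv – ec.
Crossovers in the cv–ec interval produce the single-crossover classes ec cv+ m+ and ec+ cv m (45 + 41 = 86) plus the double crossovers (12).
RF(cv–ec) = (86 + 12) / 1200 = 98/1200 = 0.0817 → 8.2 centimorgans.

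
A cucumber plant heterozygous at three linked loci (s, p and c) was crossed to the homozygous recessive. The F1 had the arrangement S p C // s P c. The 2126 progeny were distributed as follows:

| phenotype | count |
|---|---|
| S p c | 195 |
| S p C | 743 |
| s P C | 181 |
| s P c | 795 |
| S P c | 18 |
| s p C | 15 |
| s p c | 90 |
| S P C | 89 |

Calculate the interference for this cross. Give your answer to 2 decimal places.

The two rarest classes, s p C and S P c, are the double crossovers. Comparing them with the parentals, only the s allele has switched, so s is the middle locus and the order is c – s – p.
c–s: (376 + 33)/2126 = 0.1924; s–p: (179 + 33)/2126 = 0.0997.
Expected DCO frequency = 0.1924 × 0.0997 ≈ 0.01918; observed = 33/2126 ≈ 0.01552.
Coefficient of coincidence = 0.01552/0.01918 ≈ 0.81; interference = 1 − 0.81 = 0.19.

0.19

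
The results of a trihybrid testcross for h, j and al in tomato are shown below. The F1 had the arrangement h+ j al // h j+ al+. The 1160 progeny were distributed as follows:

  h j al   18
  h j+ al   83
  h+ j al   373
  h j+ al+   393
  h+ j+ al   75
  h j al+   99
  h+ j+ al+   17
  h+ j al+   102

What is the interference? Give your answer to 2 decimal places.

The two rarest classes, h j al and h+ j+ al+, are the double crossovers. Comparing them with the parentals, only the h allele has switched, so h is the middle locus and the order is j – h – al.
j–h: (174 + 35)/1160 = 0.1802; h–al: (185 + 35)/1160 = 0.1897.
Expected DCO frequency = 0.1802 × 0.1897 ≈ 0.03418; observed = 35/1160 ≈ 0.03017.
Coefficient of coincidence = 0.03017/0.03418 ≈ 0.88; interference = 1 − 0.88 = 0.12.

0.12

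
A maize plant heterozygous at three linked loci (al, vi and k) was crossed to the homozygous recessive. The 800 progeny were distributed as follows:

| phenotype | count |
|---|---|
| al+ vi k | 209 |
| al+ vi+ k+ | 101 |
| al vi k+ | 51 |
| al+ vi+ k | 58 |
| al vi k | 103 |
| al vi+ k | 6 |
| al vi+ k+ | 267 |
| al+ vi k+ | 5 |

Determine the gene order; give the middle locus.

k

The two most frequent reciprocal classes, al+ vi k and al vi+ k+, are the parental types, so the F1 was al+ vi k / al vi+ k+.
The two rarest classes, al+ vi k+ and al vi+ k, are the double crossovers. Comparing them with the parentals, only the k allele has switched, so k is the middle locus and the order is vi – k – al.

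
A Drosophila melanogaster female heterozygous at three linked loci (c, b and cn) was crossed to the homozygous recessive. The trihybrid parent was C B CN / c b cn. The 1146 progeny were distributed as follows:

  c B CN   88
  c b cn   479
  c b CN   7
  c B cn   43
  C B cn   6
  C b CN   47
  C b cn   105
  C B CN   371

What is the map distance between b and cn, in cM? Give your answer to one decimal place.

The two rarest classes, C B cn and c b CN, are the double crossovers. Comparing them with the parentals, only the cn allele has switched, so cn is the middle locus and the order is b – cn – c.
Crossovers in the b–cn interval produce the single-crossover classes C b CN and c B cn (47 + 43 = 90) plus the double crossovers (13).
RF(b–cn) = (90 + 13) / 1146 = 103/1146 = 0.0899 → 9.0 cM.

9.0 cM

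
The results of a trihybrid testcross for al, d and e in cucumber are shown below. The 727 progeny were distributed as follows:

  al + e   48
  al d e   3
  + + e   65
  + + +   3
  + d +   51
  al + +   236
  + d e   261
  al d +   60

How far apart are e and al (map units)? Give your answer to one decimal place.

The two most frequent reciprocal classes, al + + and + d e, are the parental types, so the F1 was al + + / + d e.
The two rarest classes, + + + and al d e, are the double crossovers. Comparing them with the parentals, only the al allele has switched, so al is the middle locus and the order is e – al – d.
Crossovers in the e–al interval produce the single-crossover classes al + e and + d + (48 + 51 = 99) plus the double crossovers (6).
RF(e–al) = (99 + 6) / 727 = 105/727 = 0.1444 → 14.4 map units.

14.4 map units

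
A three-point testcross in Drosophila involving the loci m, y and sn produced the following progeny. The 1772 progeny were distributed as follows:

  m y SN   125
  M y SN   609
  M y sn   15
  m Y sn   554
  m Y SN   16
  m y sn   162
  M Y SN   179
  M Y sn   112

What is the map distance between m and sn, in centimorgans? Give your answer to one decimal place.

15.1 centimorgans

The two most frequent reciprocal classes, M y SN and m Y sn, are the parental types, so the F1 was M y SN / m Y sn.
The two rarest classes, M y sn and m Y SN, are the double crossovers. Comparing them with the parentals, only the sn allele has switched, so sn is the middle locus and the order is y – sn – m.
Crossovers in the sn–m interval produce the single-crossover classes m y SN and M Y sn (125 + 112 = 237) plus the double crossovers (31).
RF(sn–m) = (237 + 31) / 1772 = 268/1772 = 0.1512 → 15.1 centimorgans.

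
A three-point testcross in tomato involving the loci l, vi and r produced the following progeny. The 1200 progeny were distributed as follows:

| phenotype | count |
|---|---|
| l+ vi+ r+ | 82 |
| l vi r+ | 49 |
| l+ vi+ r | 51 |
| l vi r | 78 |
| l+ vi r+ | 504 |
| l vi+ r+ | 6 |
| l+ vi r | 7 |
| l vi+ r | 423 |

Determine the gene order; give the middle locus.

The two most frequent reciprocal classes, l+ vi r+ and l vi+ r, are the parental types, so the F1 was l+ vi r+ / l vi+ r.
The two rarest classes, l+ vi r and l vi+ r+, are the double crossovers. Comparing them with the parentals, only the r allele has switched, so r is the middle locus and the order is l – r – vi.

r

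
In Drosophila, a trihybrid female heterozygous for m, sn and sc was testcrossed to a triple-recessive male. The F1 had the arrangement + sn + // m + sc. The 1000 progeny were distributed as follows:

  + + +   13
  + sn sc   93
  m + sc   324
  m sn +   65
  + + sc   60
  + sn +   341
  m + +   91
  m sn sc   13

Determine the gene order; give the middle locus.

sn

The two rarest classes, + + + and m sn sc, are the double crossovers. Comparing them with the parentals, only the sn allele has switched, so sn is the middle locus and the order is m – sn – sc.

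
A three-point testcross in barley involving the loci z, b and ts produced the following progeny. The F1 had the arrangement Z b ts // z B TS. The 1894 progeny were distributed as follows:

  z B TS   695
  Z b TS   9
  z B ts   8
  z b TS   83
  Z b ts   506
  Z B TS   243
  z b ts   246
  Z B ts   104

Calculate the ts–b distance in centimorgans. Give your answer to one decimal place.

10.8 centimorgans

The two rarest classes, Z b TS and z B ts, are the double crossovers. Comparing them with the parentals, only the ts allele has switched, so ts is the middle locus and the order is z – ts – b.
Crossovers in the ts–b interval produce the single-crossover classes Z B ts and z b TS (104 + 83 = 187) plus the double crossovers (17).
RF(ts–b) = (187 + 17) / 1894 = 204/1894 = 0.1077 → 10.8 centimorgans.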